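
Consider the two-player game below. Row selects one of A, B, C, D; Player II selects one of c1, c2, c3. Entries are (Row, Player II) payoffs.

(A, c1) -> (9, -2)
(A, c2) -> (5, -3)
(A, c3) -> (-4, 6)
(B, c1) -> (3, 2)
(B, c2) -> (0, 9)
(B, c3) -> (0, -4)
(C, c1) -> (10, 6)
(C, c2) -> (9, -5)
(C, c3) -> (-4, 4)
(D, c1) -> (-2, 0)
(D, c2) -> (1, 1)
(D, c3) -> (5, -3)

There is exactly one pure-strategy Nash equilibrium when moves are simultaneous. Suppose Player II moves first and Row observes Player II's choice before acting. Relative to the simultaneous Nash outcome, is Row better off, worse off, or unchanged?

unchanged

Solve by backward induction (Player II leads).
- c1 → Row plays C (best of 9, 3, 10, -2); Player II gets 6.
- c2 → Row plays C (best of 5, 0, 9, 1); Player II gets -5.
- c3 → Row plays D (best of -4, 0, -4, 5); Player II gets -3.
Maximizing over 6, -5, -3, Player II chooses c1. Subgame-perfect outcome: (C, c1) with payoffs (10, 6).
Now find the simultaneous Nash equilibrium.
Row's best replies: c1→C; c2→C; c3→D.
Player II's best replies: A→c3; B→c2; C→c1; D→c2.
Only (C, c1) has each player best-responding; Nash payoffs (10, 6).
Row earns 10 sequentially versus 10 at the Nash outcome: unchanged.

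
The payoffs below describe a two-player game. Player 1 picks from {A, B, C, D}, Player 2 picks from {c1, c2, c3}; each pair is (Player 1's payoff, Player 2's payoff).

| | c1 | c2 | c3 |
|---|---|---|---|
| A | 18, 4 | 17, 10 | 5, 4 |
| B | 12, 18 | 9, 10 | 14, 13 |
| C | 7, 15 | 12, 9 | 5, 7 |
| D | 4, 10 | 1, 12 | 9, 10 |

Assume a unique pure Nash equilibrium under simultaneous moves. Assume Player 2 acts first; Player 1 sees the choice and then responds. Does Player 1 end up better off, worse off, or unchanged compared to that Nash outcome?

worse off

Backward induction with Player 2 moving first.
- c1: Player 1 compares 18, 12, 7, 4 and picks A; Player 2 would get 4.
- c2: Player 1 compares 17, 9, 12, 1 and picks A; Player 2 would get 10.
- c3: Player 1 compares 5, 14, 5, 9 and picks B; Player 2 would get 13.
Maximizing over 4, 10, 13, Player 2 chooses c3. Subgame-perfect outcome: (B, c3) with payoffs (14, 13).
Now find the simultaneous Nash equilibrium.
Player 1's best replies: c1→A; c2→A; c3→B.
Player 2's best replies: A→c2; B→c1; C→c1; D→c2.
Only (A, c2) has each player best-responding; Nash payoffs (17, 10).
Player 1 earns 14 sequentially versus 17 at the Nash outcome: worse off.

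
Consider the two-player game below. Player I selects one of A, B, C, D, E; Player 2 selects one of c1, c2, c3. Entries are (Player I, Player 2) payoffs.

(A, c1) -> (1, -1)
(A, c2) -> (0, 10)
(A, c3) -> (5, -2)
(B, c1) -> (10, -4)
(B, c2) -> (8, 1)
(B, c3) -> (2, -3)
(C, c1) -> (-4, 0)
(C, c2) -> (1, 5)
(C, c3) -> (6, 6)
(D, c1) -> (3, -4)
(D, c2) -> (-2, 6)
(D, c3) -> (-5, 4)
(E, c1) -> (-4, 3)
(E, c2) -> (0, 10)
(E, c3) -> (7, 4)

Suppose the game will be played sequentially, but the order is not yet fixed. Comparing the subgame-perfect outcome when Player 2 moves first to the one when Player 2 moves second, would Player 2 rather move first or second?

If Player I leads: Player 2's best replies are A→c2, B→c2, C→c3, D→c2, E→c2; Player I's induced payoffs 0, 8, 6, -2, 0; outcome (B, c2), payoffs (8, 1).
If Player 2 leads: Player I's best replies are c1→B, c2→B, c3→E; Player 2's induced payoffs -4, 1, 4; outcome (E, c3), payoffs (7, 4).
Player 2 gets 4 moving first and 1 moving second, so Player 2 prefers to move first.

first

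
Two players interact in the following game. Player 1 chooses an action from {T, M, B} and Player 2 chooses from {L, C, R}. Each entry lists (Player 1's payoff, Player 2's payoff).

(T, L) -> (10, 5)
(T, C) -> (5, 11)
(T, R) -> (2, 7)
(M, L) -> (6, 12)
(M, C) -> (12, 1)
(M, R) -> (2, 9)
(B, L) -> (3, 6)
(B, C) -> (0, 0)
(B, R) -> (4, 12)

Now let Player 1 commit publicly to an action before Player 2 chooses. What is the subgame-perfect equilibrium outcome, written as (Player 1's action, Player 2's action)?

Backward induction with Player 1 moving first.
- T: BR = C, leader payoff 5.
- M: BR = L, leader payoff 6.
- B: BR = R, leader payoff 4.
Player 1's induced payoffs are 5, 6, 4, so Player 1 commits to M. Subgame-perfect outcome: (M, L) with payoffs (6, 12).

(M, L)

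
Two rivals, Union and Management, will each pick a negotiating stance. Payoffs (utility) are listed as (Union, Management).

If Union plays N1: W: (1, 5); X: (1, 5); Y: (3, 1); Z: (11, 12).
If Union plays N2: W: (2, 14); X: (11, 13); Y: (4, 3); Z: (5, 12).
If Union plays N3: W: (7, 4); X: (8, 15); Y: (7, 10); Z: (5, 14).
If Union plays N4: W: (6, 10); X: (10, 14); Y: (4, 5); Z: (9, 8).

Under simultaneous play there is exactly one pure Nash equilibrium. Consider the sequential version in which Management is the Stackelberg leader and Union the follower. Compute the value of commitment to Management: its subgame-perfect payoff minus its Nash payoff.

Solve by backward induction (Management leads).
- W: BR = N3, leader payoff 4.
- X: BR = N2, leader payoff 13.
- Y: BR = N3, leader payoff 10.
- Z: BR = N1, leader payoff 12.
Maximizing over 4, 13, 10, 12, Management chooses X. Subgame-perfect outcome: (N2, X) with payoffs (11, 13).
Now find the simultaneous Nash equilibrium.
Union's best replies: W→N3; X→N2; Y→N3; Z→N1.
Management's best replies: N1→Z; N2→W; N3→X; N4→X.
The unique mutual best reply is (N1, Z), giving (11, 12).
Management's commitment gain: 13 − 12 = 1.

1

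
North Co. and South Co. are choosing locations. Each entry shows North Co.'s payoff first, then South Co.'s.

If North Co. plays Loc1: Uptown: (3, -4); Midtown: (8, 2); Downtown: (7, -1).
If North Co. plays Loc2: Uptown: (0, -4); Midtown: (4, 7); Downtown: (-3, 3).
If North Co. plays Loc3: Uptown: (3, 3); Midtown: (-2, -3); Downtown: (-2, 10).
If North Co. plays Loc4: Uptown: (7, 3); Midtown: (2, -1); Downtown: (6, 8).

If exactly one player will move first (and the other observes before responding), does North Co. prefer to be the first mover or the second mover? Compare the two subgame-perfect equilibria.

If North Co. leads: South Co.'s best replies are Loc1→Midtown, Loc2→Midtown, Loc3→Downtown, Loc4→Downtown; North Co.'s induced payoffs 8, 4, -2, 6; outcome (Loc1, Midtown), payoffs (8, 2).
If South Co. leads: North Co.'s best replies are Uptown→Loc4, Midtown→Loc1, Downtown→Loc1; South Co.'s induced payoffs 3, 2, -1; outcome (Loc4, Uptown), payoffs (7, 3).
North Co. gets 8 moving first and 7 moving second, so North Co. prefers to move first.

first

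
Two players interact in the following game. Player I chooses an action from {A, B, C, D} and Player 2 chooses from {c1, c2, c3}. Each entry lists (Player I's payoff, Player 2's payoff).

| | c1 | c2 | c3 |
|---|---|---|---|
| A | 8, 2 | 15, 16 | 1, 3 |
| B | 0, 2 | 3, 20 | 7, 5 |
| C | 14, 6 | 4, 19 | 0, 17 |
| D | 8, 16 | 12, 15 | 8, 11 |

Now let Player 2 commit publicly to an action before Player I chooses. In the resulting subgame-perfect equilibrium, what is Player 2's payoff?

16

Work backward from Player I's decision.
- c1: BR = C, leader payoff 6.
- c2: BR = A, leader payoff 16.
- c3: BR = D, leader payoff 11.
Player 2's induced payoffs are 6, 16, 11, so Player 2 commits to c2. Subgame-perfect outcome: (A, c2) with payoffs (15, 16).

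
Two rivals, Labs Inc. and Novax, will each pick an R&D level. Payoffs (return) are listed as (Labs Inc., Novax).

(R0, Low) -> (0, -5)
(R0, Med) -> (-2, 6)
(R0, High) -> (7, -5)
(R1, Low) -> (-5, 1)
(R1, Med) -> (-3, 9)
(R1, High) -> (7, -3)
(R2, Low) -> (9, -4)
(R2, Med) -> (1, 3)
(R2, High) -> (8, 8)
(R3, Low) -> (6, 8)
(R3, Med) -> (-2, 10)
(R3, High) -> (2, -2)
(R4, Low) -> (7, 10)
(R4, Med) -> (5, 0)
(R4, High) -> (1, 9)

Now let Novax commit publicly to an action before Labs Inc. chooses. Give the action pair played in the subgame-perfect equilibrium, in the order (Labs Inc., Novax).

(R2, High)

Labs Inc. best-responds to each possible Novax move:
- Low: Labs Inc. compares 0, -5, 9, 6, 7 and picks R2; Novax would get -4.
- Med: Labs Inc. compares -2, -3, 1, -2, 5 and picks R4; Novax would get 0.
- High: Labs Inc. compares 7, 7, 8, 2, 1 and picks R2; Novax would get 8.
Maximizing over -4, 0, 8, Novax chooses High. Subgame-perfect outcome: (R2, High) with payoffs (8, 8).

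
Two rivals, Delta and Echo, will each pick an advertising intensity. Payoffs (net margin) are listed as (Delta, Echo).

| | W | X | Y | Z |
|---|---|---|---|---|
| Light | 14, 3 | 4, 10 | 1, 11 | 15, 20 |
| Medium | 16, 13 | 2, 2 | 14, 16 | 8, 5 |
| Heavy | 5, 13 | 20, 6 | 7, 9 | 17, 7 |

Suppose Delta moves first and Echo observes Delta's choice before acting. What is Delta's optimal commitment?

Solve by backward induction (Delta leads).
- Light → Echo plays Z (best of 3, 10, 11, 20); Delta gets 15.
- Medium → Echo plays Y (best of 13, 2, 16, 5); Delta gets 14.
- Heavy → Echo plays W (best of 13, 6, 9, 7); Delta gets 5.
Maximizing over 15, 14, 5, Delta chooses Light. Subgame-perfect outcome: (Light, Z) with payoffs (15, 20).

Light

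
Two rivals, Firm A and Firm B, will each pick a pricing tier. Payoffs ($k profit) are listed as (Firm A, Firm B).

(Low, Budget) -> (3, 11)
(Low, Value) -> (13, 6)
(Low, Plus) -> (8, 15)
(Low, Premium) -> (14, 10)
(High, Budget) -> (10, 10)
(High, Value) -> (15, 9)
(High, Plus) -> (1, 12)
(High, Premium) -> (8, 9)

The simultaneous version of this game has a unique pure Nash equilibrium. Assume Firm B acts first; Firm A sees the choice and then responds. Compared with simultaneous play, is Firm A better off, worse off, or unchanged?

Backward induction with Firm B moving first.
- Budget: BR = High, leader payoff 10.
- Value: BR = High, leader payoff 9.
- Plus: BR = Low, leader payoff 15.
- Premium: BR = Low, leader payoff 10.
Among 10, 9, 15, 10, the best is 15 at Plus. Subgame-perfect outcome: (Low, Plus) with payoffs (8, 15).
Under simultaneous play:
Firm A's best replies: Budget→High; Value→High; Plus→Low; Premium→Low.
Firm B's best replies: Low→Plus; High→Plus.
Only (Low, Plus) has each player best-responding; Nash payoffs (8, 15).
Firm A earns 8 sequentially versus 8 at the Nash outcome: unchanged.

unchanged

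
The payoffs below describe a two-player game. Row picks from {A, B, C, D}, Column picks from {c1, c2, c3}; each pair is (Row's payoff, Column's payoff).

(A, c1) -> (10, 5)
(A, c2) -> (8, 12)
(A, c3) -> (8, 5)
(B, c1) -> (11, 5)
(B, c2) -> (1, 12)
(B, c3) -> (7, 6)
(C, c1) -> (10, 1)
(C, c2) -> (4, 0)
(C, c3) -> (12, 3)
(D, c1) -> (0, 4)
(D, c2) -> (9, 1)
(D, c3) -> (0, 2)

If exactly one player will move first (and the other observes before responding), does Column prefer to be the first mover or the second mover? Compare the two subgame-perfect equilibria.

first

If Row leads: Column's best replies are A→c2, B→c2, C→c3, D→c1; Row's induced payoffs 8, 1, 12, 0; outcome (C, c3), payoffs (12, 3).
If Column leads: Row's best replies are c1→B, c2→D, c3→C; Column's induced payoffs 5, 1, 3; outcome (B, c1), payoffs (11, 5).
Column gets 5 moving first and 3 moving second, so Column prefers to move first.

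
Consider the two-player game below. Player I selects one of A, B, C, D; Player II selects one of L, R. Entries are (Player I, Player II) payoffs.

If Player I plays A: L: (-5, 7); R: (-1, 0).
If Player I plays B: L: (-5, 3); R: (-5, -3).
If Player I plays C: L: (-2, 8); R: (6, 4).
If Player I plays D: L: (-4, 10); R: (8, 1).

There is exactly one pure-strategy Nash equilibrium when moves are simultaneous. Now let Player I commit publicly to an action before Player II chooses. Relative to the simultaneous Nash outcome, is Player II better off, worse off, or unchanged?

unchanged

Work backward from Player II's decision.
- A: Player II compares 7, 0 and picks L; Player I would get -5.
- B: Player II compares 3, -3 and picks L; Player I would get -5.
- C: Player II compares 8, 4 and picks L; Player I would get -2.
- D: Player II compares 10, 1 and picks L; Player I would get -4.
Among -5, -5, -2, -4, the best is -2 at C. Subgame-perfect outcome: (C, L) with payoffs (-2, 8).
Now find the simultaneous Nash equilibrium.
Player I's best replies: L→C; R→D.
Player II's best replies: A→L; B→L; C→L; D→L.
The unique mutual best reply is (C, L), giving (-2, 8).
Player II earns 8 sequentially versus 8 at the Nash outcome: unchanged.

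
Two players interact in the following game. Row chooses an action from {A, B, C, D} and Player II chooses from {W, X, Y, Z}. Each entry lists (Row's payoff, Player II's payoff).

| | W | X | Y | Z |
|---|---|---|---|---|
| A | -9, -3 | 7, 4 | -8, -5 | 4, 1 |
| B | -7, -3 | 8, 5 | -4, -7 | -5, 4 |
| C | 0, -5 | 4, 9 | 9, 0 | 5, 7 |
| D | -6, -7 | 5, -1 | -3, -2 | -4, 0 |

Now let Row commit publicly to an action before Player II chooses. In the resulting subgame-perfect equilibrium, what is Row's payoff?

Solve by backward induction (Row leads).
- A: Player II compares -3, 4, -5, 1 and picks X; Row would get 7.
- B: Player II compares -3, 5, -7, 4 and picks X; Row would get 8.
- C: Player II compares -5, 9, 0, 7 and picks X; Row would get 4.
- D: Player II compares -7, -1, -2, 0 and picks Z; Row would get -4.
Row's induced payoffs are 7, 8, 4, -4, so Row commits to B. Subgame-perfect outcome: (B, X) with payoffs (8, 5).

8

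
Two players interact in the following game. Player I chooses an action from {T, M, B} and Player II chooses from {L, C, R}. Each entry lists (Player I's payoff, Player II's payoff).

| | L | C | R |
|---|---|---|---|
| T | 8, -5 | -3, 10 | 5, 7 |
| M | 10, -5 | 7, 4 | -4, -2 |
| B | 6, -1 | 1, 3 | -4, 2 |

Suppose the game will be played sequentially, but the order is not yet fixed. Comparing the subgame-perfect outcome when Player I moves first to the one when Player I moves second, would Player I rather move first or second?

If Player I leads: Player II's best replies are T→C, M→C, B→C; Player I's induced payoffs -3, 7, 1; outcome (M, C), payoffs (7, 4).
If Player II leads: Player I's best replies are L→M, C→M, R→T; Player II's induced payoffs -5, 4, 7; outcome (T, R), payoffs (5, 7).
Player I gets 7 moving first and 5 moving second, so Player I prefers to move first.

first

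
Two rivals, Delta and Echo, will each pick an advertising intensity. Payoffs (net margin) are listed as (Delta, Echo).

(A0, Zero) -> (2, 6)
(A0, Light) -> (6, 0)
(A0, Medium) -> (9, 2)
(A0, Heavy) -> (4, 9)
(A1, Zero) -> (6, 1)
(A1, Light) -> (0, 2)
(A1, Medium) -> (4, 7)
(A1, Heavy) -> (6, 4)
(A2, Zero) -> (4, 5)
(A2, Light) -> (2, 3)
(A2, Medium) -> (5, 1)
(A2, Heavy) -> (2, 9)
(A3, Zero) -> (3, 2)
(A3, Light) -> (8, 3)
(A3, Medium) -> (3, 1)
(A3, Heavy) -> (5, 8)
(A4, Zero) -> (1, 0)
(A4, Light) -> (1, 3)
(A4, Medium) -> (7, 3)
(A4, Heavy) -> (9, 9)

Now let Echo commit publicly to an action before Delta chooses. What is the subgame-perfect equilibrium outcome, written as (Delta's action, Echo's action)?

(A4, Heavy)

Backward induction with Echo moving first.
- Zero: BR = A1, leader payoff 1.
- Light: BR = A3, leader payoff 3.
- Medium: BR = A0, leader payoff 2.
- Heavy: BR = A4, leader payoff 9.
Among 1, 3, 2, 9, the best is 9 at Heavy. Subgame-perfect outcome: (A4, Heavy) with payoffs (9, 9).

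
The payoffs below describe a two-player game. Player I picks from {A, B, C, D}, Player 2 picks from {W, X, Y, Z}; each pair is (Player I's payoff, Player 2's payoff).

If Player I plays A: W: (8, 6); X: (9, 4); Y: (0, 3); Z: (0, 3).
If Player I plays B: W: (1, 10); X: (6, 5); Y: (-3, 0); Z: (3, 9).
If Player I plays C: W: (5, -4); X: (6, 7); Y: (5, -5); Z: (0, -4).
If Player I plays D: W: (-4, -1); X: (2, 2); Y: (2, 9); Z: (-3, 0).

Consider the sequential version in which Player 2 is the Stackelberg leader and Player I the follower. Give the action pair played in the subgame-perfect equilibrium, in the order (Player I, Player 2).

(B, Z)

Solve by backward induction (Player 2 leads).
- W → Player I plays A (best of 8, 1, 5, -4); Player 2 gets 6.
- X → Player I plays A (best of 9, 6, 6, 2); Player 2 gets 4.
- Y → Player I plays C (best of 0, -3, 5, 2); Player 2 gets -5.
- Z → Player I plays B (best of 0, 3, 0, -3); Player 2 gets 9.
Among 6, 4, -5, 9, the best is 9 at Z. Subgame-perfect outcome: (B, Z) with payoffs (3, 9).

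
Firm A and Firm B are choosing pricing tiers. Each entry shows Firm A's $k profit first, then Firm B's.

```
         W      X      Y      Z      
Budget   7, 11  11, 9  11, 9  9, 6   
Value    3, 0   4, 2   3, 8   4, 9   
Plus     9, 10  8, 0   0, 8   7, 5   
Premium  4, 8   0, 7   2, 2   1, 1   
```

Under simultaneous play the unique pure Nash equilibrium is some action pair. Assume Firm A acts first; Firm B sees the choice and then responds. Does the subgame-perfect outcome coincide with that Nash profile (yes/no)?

Work backward from Firm B's decision.
- Budget → Firm B plays W (best of 11, 9, 9, 6); Firm A gets 7.
- Value → Firm B plays Z (best of 0, 2, 8, 9); Firm A gets 4.
- Plus → Firm B plays W (best of 10, 0, 8, 5); Firm A gets 9.
- Premium → Firm B plays W (best of 8, 7, 2, 1); Firm A gets 4.
Firm A's induced payoffs are 7, 4, 9, 4, so Firm A commits to Plus. Subgame-perfect outcome: (Plus, W) with payoffs (9, 10).
Now find the simultaneous Nash equilibrium.
Firm A's best replies: W→Plus; X→Budget; Y→Budget; Z→Budget.
Firm B's best replies: Budget→W; Value→Z; Plus→W; Premium→W.
The unique mutual best reply is (Plus, W), giving (9, 10).
Sequential outcome (Plus, W) coincides with the Nash profile (Plus, W).

yes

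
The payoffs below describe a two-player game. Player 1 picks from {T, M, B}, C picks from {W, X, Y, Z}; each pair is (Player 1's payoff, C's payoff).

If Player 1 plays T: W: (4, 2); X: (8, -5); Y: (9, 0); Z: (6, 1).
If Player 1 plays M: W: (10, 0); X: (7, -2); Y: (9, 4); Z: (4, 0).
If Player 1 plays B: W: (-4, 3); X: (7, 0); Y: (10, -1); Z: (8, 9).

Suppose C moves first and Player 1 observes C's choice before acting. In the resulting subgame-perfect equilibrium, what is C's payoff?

9

Solve by backward induction (C leads).
- W: BR = M, leader payoff 0.
- X: BR = T, leader payoff -5.
- Y: BR = B, leader payoff -1.
- Z: BR = B, leader payoff 9.
Among 0, -5, -1, 9, the best is 9 at Z. Subgame-perfect outcome: (B, Z) with payoffs (8, 9).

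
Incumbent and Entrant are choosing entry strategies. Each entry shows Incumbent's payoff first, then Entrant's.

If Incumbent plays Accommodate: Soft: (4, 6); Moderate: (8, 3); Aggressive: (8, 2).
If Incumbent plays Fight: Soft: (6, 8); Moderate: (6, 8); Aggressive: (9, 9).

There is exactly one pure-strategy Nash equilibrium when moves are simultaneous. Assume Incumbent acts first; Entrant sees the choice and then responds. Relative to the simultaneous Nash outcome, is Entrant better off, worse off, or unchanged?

unchanged

Entrant best-responds to each possible Incumbent move:
- Accommodate → Entrant plays Soft (best of 6, 3, 2); Incumbent gets 4.
- Fight → Entrant plays Aggressive (best of 8, 8, 9); Incumbent gets 9.
Maximizing over 4, 9, Incumbent chooses Fight. Subgame-perfect outcome: (Fight, Aggressive) with payoffs (9, 9).
Now find the simultaneous Nash equilibrium.
Incumbent's best replies: Soft→Fight; Moderate→Accommodate; Aggressive→Fight.
Entrant's best replies: Accommodate→Soft; Fight→Aggressive.
The unique mutual best reply is (Fight, Aggressive), giving (9, 9).
Entrant earns 9 sequentially versus 9 at the Nash outcome: unchanged.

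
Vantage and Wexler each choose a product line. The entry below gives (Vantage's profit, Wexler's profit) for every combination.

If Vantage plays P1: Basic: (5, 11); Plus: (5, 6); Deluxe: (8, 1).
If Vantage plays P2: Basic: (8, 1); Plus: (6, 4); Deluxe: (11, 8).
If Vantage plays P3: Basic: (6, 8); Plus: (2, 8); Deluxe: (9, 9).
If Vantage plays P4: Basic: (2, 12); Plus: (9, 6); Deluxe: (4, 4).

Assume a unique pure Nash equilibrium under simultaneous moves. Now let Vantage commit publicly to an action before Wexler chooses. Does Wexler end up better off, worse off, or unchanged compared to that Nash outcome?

unchanged

Work backward from Wexler's decision.
- P1: BR = Basic, leader payoff 5.
- P2: BR = Deluxe, leader payoff 11.
- P3: BR = Deluxe, leader payoff 9.
- P4: BR = Basic, leader payoff 2.
Among 5, 11, 9, 2, the best is 11 at P2. Subgame-perfect outcome: (P2, Deluxe) with payoffs (11, 8).
Under simultaneous play:
Vantage's best replies: Basic→P2; Plus→P4; Deluxe→P2.
Wexler's best replies: P1→Basic; P2→Deluxe; P3→Deluxe; P4→Basic.
The unique mutual best reply is (P2, Deluxe), giving (11, 8).
Wexler earns 8 sequentially versus 8 at the Nash outcome: unchanged.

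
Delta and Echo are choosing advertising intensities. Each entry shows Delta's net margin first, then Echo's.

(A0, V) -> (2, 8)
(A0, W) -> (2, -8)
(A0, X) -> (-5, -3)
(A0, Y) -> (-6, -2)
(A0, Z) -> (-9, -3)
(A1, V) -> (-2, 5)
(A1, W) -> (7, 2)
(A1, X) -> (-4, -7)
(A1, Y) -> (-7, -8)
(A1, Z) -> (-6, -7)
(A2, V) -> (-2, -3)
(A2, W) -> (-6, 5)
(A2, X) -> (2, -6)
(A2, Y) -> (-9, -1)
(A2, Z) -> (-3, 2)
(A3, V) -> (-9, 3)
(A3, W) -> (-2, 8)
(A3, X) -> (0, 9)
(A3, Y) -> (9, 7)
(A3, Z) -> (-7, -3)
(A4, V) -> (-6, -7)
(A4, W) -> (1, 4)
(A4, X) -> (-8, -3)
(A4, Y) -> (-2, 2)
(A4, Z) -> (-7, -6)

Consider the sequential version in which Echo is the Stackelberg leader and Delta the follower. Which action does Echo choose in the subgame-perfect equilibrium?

V

Solve by backward induction (Echo leads).
- V → Delta plays A0 (best of 2, -2, -2, -9, -6); Echo gets 8.
- W → Delta plays A1 (best of 2, 7, -6, -2, 1); Echo gets 2.
- X → Delta plays A2 (best of -5, -4, 2, 0, -8); Echo gets -6.
- Y → Delta plays A3 (best of -6, -7, -9, 9, -2); Echo gets 7.
- Z → Delta plays A2 (best of -9, -6, -3, -7, -7); Echo gets 2.
Among 8, 2, -6, 7, 2, the best is 8 at V. Subgame-perfect outcome: (A0, V) with payoffs (2, 8).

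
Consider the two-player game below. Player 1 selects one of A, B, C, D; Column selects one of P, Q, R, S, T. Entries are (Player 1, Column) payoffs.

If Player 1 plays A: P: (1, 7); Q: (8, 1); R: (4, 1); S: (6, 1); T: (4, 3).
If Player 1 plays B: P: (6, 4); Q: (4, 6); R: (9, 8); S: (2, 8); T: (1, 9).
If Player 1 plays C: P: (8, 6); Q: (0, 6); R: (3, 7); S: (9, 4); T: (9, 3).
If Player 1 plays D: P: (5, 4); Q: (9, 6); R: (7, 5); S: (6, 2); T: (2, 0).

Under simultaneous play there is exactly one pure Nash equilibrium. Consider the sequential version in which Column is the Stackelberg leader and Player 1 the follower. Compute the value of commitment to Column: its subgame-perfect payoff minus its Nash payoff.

Solve by backward induction (Column leads).
- P: BR = C, leader payoff 6.
- Q: BR = D, leader payoff 6.
- R: BR = B, leader payoff 8.
- S: BR = C, leader payoff 4.
- T: BR = C, leader payoff 3.
Column's induced payoffs are 6, 6, 8, 4, 3, so Column commits to R. Subgame-perfect outcome: (B, R) with payoffs (9, 8).
Now find the simultaneous Nash equilibrium.
Player 1's best replies: P→C; Q→D; R→B; S→C; T→C.
Column's best replies: A→P; B→T; C→R; D→Q.
The unique mutual best reply is (D, Q), giving (9, 6).
Column's commitment gain: 8 − 6 = 2.

2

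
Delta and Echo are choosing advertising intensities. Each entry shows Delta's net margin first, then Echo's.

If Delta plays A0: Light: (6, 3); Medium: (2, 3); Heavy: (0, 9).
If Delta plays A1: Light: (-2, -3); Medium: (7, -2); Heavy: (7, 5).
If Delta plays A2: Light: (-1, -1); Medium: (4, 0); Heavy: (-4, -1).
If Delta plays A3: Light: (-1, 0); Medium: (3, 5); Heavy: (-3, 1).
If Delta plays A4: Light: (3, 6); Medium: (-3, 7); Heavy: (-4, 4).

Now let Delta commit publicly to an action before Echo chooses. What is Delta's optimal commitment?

Work backward from Echo's decision.
- A0: Echo compares 3, 3, 9 and picks Heavy; Delta would get 0.
- A1: Echo compares -3, -2, 5 and picks Heavy; Delta would get 7.
- A2: Echo compares -1, 0, -1 and picks Medium; Delta would get 4.
- A3: Echo compares 0, 5, 1 and picks Medium; Delta would get 3.
- A4: Echo compares 6, 7, 4 and picks Medium; Delta would get -3.
Among 0, 7, 4, 3, -3, the best is 7 at A1. Subgame-perfect outcome: (A1, Heavy) with payoffs (7, 5).

A1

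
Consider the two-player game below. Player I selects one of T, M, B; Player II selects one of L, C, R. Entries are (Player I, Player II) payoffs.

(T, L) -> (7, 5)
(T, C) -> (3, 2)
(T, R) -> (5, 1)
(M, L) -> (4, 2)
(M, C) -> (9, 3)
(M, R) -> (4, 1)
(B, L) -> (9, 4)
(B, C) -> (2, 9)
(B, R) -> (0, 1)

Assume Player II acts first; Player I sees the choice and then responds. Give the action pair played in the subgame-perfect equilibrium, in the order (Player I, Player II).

(B, L)

Backward induction with Player II moving first.
- L → Player I plays B (best of 7, 4, 9); Player II gets 4.
- C → Player I plays M (best of 3, 9, 2); Player II gets 3.
- R → Player I plays T (best of 5, 4, 0); Player II gets 1.
Among 4, 3, 1, the best is 4 at L. Subgame-perfect outcome: (B, L) with payoffs (9, 4).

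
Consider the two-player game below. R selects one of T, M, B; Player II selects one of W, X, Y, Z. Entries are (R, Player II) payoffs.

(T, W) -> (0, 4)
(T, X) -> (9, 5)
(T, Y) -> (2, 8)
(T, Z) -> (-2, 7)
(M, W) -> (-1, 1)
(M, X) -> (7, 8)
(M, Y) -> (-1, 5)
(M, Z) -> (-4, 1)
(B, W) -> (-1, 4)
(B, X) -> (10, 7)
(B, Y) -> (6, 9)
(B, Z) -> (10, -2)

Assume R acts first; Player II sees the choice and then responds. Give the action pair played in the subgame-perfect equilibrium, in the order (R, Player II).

(M, X)

Solve by backward induction (R leads).
- T: BR = Y, leader payoff 2.
- M: BR = X, leader payoff 7.
- B: BR = Y, leader payoff 6.
R's induced payoffs are 2, 7, 6, so R commits to M. Subgame-perfect outcome: (M, X) with payoffs (7, 8).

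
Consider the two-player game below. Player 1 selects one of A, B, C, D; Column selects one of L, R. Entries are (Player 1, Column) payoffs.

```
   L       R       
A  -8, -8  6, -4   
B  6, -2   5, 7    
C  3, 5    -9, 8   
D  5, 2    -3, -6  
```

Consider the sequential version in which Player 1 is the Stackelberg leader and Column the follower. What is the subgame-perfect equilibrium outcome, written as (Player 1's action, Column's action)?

Work backward from Column's decision.
- A: Column compares -8, -4 and picks R; Player 1 would get 6.
- B: Column compares -2, 7 and picks R; Player 1 would get 5.
- C: Column compares 5, 8 and picks R; Player 1 would get -9.
- D: Column compares 2, -6 and picks L; Player 1 would get 5.
Player 1's induced payoffs are 6, 5, -9, 5, so Player 1 commits to A. Subgame-perfect outcome: (A, R) with payoffs (6, -4).

(A, R)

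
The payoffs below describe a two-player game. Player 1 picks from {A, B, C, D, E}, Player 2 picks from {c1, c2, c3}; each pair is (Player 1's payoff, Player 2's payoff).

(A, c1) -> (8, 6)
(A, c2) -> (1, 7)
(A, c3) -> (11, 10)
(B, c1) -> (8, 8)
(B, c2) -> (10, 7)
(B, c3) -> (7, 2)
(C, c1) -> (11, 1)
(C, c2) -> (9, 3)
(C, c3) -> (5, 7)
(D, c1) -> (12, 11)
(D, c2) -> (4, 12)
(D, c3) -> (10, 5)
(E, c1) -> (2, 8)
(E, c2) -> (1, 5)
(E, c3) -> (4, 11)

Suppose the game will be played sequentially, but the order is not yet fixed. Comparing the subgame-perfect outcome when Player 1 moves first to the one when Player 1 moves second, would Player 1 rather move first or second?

second

If Player 1 leads: Player 2's best replies are A→c3, B→c1, C→c3, D→c2, E→c3; Player 1's induced payoffs 11, 8, 5, 4, 4; outcome (A, c3), payoffs (11, 10).
If Player 2 leads: Player 1's best replies are c1→D, c2→B, c3→A; Player 2's induced payoffs 11, 7, 10; outcome (D, c1), payoffs (12, 11).
Player 1 gets 11 moving first and 12 moving second, so Player 1 prefers to move second.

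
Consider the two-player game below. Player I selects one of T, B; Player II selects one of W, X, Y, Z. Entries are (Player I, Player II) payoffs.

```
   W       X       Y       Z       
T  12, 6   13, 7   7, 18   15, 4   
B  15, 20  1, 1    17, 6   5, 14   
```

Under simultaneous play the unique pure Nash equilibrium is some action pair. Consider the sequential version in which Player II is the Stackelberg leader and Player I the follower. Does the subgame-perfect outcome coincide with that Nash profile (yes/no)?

yes

Backward induction with Player II moving first.
- W: Player I compares 12, 15 and picks B; Player II would get 20.
- X: Player I compares 13, 1 and picks T; Player II would get 7.
- Y: Player I compares 7, 17 and picks B; Player II would get 6.
- Z: Player I compares 15, 5 and picks T; Player II would get 4.
Player II's induced payoffs are 20, 7, 6, 4, so Player II commits to W. Subgame-perfect outcome: (B, W) with payoffs (15, 20).
Under simultaneous play:
Player I's best replies: W→B; X→T; Y→B; Z→T.
Player II's best replies: T→Y; B→W.
The unique mutual best reply is (B, W), giving (15, 20).
Sequential outcome (B, W) coincides with the Nash profile (B, W).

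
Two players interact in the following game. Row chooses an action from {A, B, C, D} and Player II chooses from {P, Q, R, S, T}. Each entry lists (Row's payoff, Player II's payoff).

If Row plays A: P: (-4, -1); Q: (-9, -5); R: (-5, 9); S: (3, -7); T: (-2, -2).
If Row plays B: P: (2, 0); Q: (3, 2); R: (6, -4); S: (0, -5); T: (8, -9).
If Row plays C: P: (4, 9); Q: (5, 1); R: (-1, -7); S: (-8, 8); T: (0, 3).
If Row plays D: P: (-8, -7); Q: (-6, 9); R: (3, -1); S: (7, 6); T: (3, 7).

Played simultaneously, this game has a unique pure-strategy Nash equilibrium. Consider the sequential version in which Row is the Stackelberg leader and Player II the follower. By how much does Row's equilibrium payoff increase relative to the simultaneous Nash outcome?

Work backward from Player II's decision.
- A: Player II compares -1, -5, 9, -7, -2 and picks R; Row would get -5.
- B: Player II compares 0, 2, -4, -5, -9 and picks Q; Row would get 3.
- C: Player II compares 9, 1, -7, 8, 3 and picks P; Row would get 4.
- D: Player II compares -7, 9, -1, 6, 7 and picks Q; Row would get -6.
Row's induced payoffs are -5, 3, 4, -6, so Row commits to C. Subgame-perfect outcome: (C, P) with payoffs (4, 9).
Under simultaneous play:
Row's best replies: P→C; Q→C; R→B; S→D; T→B.
Player II's best replies: A→R; B→Q; C→P; D→Q.
The unique mutual best reply is (C, P), giving (4, 9).
Row's commitment gain: 4 − 4 = 0.

0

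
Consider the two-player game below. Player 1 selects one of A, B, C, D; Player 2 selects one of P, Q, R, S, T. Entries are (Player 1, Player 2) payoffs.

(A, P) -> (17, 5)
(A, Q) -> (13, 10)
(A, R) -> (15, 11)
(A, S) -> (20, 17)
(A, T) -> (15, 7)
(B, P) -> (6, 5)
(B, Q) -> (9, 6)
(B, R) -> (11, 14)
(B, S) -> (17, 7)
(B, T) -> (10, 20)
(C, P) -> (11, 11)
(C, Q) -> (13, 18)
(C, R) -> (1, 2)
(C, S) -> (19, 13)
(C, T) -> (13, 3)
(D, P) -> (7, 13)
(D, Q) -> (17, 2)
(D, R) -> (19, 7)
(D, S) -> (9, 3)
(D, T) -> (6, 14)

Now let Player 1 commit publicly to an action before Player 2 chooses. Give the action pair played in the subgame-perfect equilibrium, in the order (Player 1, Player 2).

(A, S)

Work backward from Player 2's decision.
- A: Player 2 compares 5, 10, 11, 17, 7 and picks S; Player 1 would get 20.
- B: Player 2 compares 5, 6, 14, 7, 20 and picks T; Player 1 would get 10.
- C: Player 2 compares 11, 18, 2, 13, 3 and picks Q; Player 1 would get 13.
- D: Player 2 compares 13, 2, 7, 3, 14 and picks T; Player 1 would get 6.
Among 20, 10, 13, 6, the best is 20 at A. Subgame-perfect outcome: (A, S) with payoffs (20, 17).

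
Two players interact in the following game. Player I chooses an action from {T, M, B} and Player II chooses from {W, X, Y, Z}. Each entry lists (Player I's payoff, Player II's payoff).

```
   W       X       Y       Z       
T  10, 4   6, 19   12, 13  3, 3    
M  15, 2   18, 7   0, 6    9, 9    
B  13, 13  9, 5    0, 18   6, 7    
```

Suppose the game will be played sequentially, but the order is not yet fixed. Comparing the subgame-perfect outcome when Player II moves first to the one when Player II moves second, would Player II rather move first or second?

first

If Player I leads: Player II's best replies are T→X, M→Z, B→Y; Player I's induced payoffs 6, 9, 0; outcome (M, Z), payoffs (9, 9).
If Player II leads: Player I's best replies are W→M, X→M, Y→T, Z→M; Player II's induced payoffs 2, 7, 13, 9; outcome (T, Y), payoffs (12, 13).
Player II gets 13 moving first and 9 moving second, so Player II prefers to move first.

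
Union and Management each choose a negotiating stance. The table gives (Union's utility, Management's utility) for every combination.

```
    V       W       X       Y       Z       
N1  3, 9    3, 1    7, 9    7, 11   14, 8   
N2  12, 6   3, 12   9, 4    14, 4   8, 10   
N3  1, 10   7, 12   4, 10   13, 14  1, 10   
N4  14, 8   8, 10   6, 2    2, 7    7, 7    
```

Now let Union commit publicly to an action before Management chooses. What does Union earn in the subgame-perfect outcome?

Work backward from Management's decision.
- N1: BR = Y, leader payoff 7.
- N2: BR = W, leader payoff 3.
- N3: BR = Y, leader payoff 13.
- N4: BR = W, leader payoff 8.
Among 7, 3, 13, 8, the best is 13 at N3. Subgame-perfect outcome: (N3, Y) with payoffs (13, 14).

13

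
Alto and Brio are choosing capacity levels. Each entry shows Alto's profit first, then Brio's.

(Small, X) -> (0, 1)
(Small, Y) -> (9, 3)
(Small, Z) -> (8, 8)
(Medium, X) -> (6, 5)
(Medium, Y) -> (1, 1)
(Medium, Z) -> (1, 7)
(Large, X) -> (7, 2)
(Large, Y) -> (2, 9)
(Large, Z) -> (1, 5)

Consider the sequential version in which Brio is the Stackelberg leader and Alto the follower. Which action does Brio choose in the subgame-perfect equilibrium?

Work backward from Alto's decision.
- X → Alto plays Large (best of 0, 6, 7); Brio gets 2.
- Y → Alto plays Small (best of 9, 1, 2); Brio gets 3.
- Z → Alto plays Small (best of 8, 1, 1); Brio gets 8.
Maximizing over 2, 3, 8, Brio chooses Z. Subgame-perfect outcome: (Small, Z) with payoffs (8, 8).

Z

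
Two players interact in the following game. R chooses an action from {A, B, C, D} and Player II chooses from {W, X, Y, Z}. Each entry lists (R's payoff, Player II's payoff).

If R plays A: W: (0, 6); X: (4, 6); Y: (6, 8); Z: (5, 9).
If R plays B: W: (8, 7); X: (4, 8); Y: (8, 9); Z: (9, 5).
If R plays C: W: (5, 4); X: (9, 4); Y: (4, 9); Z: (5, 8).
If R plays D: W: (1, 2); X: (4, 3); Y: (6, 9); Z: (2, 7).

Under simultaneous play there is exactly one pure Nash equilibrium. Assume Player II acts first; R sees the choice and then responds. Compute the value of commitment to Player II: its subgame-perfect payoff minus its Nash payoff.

0

Backward induction with Player II moving first.
- W: R compares 0, 8, 5, 1 and picks B; Player II would get 7.
- X: R compares 4, 4, 9, 4 and picks C; Player II would get 4.
- Y: R compares 6, 8, 4, 6 and picks B; Player II would get 9.
- Z: R compares 5, 9, 5, 2 and picks B; Player II would get 5.
Player II's induced payoffs are 7, 4, 9, 5, so Player II commits to Y. Subgame-perfect outcome: (B, Y) with payoffs (8, 9).
Now find the simultaneous Nash equilibrium.
R's best replies: W→B; X→C; Y→B; Z→B.
Player II's best replies: A→Z; B→Y; C→Y; D→Y.
Only (B, Y) has each player best-responding; Nash payoffs (8, 9).
Player II's commitment gain: 9 − 9 = 0.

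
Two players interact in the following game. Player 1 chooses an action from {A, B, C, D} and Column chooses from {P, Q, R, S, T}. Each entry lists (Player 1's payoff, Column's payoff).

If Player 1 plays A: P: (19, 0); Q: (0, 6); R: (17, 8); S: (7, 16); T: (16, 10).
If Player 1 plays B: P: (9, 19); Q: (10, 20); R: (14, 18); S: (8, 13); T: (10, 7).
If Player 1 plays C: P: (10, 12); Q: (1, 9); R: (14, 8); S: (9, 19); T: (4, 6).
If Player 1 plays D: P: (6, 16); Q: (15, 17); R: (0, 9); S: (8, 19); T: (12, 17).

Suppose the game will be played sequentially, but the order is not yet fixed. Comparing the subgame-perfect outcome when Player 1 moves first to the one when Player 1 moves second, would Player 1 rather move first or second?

If Player 1 leads: Column's best replies are A→S, B→Q, C→S, D→S; Player 1's induced payoffs 7, 10, 9, 8; outcome (B, Q), payoffs (10, 20).
If Column leads: Player 1's best replies are P→A, Q→D, R→A, S→C, T→A; Column's induced payoffs 0, 17, 8, 19, 10; outcome (C, S), payoffs (9, 19).
Player 1 gets 10 moving first and 9 moving second, so Player 1 prefers to move first.

first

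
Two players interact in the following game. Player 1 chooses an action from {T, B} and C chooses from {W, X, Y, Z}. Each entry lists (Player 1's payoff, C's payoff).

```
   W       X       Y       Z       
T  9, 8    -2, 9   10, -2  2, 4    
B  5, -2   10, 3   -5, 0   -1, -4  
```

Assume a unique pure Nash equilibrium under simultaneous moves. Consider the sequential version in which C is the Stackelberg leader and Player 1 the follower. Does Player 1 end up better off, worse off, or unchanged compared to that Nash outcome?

Solve by backward induction (C leads).
- W → Player 1 plays T (best of 9, 5); C gets 8.
- X → Player 1 plays B (best of -2, 10); C gets 3.
- Y → Player 1 plays T (best of 10, -5); C gets -2.
- Z → Player 1 plays T (best of 2, -1); C gets 4.
Among 8, 3, -2, 4, the best is 8 at W. Subgame-perfect outcome: (T, W) with payoffs (9, 8).
Now find the simultaneous Nash equilibrium.
Player 1's best replies: W→T; X→B; Y→T; Z→T.
C's best replies: T→X; B→X.
Only (B, X) has each player best-responding; Nash payoffs (10, 3).
Player 1 earns 9 sequentially versus 10 at the Nash outcome: worse off.

worse off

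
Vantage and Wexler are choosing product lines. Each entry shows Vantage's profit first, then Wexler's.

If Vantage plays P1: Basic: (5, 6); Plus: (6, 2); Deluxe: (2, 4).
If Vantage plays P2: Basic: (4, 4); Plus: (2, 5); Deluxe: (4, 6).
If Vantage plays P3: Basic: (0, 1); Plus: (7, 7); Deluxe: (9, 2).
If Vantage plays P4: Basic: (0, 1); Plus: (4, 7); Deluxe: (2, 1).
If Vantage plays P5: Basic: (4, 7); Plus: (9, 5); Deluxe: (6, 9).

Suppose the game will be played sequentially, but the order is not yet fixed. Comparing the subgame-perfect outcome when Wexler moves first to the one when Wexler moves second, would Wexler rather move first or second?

second

If Vantage leads: Wexler's best replies are P1→Basic, P2→Deluxe, P3→Plus, P4→Plus, P5→Deluxe; Vantage's induced payoffs 5, 4, 7, 4, 6; outcome (P3, Plus), payoffs (7, 7).
If Wexler leads: Vantage's best replies are Basic→P1, Plus→P5, Deluxe→P3; Wexler's induced payoffs 6, 5, 2; outcome (P1, Basic), payoffs (5, 6).
Wexler gets 6 moving first and 7 moving second, so Wexler prefers to move second.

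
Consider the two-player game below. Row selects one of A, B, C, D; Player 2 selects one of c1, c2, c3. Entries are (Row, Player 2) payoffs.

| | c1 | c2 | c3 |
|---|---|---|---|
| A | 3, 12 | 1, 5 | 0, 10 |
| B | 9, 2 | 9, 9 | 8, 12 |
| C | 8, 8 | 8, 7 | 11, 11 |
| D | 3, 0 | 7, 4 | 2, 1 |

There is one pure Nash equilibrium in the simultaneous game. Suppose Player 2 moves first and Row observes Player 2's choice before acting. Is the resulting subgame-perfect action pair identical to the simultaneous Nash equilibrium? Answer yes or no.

Row best-responds to each possible Player 2 move:
- c1: BR = B, leader payoff 2.
- c2: BR = B, leader payoff 9.
- c3: BR = C, leader payoff 11.
Maximizing over 2, 9, 11, Player 2 chooses c3. Subgame-perfect outcome: (C, c3) with payoffs (11, 11).
Now find the simultaneous Nash equilibrium.
Row's best replies: c1→B; c2→B; c3→C.
Player 2's best replies: A→c1; B→c3; C→c3; D→c2.
The unique mutual best reply is (C, c3), giving (11, 11).
Sequential outcome (C, c3) coincides with the Nash profile (C, c3).

yes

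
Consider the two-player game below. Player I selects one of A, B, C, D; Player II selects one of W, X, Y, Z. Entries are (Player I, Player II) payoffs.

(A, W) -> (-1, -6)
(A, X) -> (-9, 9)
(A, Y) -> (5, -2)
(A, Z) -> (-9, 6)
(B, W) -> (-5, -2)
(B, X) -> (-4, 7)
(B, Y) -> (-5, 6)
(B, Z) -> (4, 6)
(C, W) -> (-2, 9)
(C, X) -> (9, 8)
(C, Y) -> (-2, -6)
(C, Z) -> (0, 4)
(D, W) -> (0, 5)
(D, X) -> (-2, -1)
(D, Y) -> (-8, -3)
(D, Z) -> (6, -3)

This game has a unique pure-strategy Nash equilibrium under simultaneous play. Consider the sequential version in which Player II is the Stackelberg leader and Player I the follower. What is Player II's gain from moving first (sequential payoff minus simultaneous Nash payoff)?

Work backward from Player I's decision.
- W: Player I compares -1, -5, -2, 0 and picks D; Player II would get 5.
- X: Player I compares -9, -4, 9, -2 and picks C; Player II would get 8.
- Y: Player I compares 5, -5, -2, -8 and picks A; Player II would get -2.
- Z: Player I compares -9, 4, 0, 6 and picks D; Player II would get -3.
Among 5, 8, -2, -3, the best is 8 at X. Subgame-perfect outcome: (C, X) with payoffs (9, 8).
For the simultaneous game, intersect best replies.
Player I's best replies: W→D; X→C; Y→A; Z→D.
Player II's best replies: A→X; B→X; C→W; D→W.
The unique mutual best reply is (D, W), giving (0, 5).
Player II's commitment gain: 8 − 5 = 3.

3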